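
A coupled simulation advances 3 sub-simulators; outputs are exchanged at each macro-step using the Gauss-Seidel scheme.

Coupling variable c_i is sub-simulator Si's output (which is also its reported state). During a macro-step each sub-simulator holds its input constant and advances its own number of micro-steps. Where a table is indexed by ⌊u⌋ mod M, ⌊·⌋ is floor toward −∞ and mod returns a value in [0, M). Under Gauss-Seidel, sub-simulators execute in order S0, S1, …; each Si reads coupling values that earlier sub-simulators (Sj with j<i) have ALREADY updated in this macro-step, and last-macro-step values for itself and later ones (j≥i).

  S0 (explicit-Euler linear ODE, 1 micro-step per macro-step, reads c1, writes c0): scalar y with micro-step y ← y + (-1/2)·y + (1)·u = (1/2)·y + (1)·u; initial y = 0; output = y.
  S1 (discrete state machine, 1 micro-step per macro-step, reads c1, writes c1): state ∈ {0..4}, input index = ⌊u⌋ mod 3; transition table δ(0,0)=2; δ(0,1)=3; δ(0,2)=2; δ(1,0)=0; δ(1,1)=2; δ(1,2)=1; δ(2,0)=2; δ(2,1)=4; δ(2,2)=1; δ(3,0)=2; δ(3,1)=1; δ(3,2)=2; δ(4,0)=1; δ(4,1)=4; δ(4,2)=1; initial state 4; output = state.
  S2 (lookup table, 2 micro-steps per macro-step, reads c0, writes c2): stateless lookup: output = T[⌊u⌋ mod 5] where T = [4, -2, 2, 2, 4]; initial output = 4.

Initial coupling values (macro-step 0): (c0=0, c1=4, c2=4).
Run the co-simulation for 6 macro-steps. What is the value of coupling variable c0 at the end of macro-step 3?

macro 1: S0 reads c1=4 → after 1×micro: 4; S1 reads c1=4 → after 1×micro: 4; S2 reads c0=4 → after 2×micro: 4 ⇒ (c0=4, c1=4, c2=4)
macro 2: S0 reads c1=4 → after 1×micro: 6; S1 reads c1=4 → after 1×micro: 4; S2 reads c0=6 → after 2×micro: -2 ⇒ (c0=6, c1=4, c2=-2)
macro 3: S0 reads c1=4 → after 1×micro: 7; S1 reads c1=4 → after 1×micro: 4; S2 reads c0=7 → after 2×micro: 2 ⇒ (c0=7, c1=4, c2=2)
macro 4: S0 reads c1=4 → after 1×micro: 15/2; S1 reads c1=4 → after 1×micro: 4; S2 reads c0=15/2 → after 2×micro: 2 ⇒ (c0=15/2, c1=4, c2=2)
macro 5: S0 reads c1=4 → after 1×micro: 31/4; S1 reads c1=4 → after 1×micro: 4; S2 reads c0=31/4 → after 2×micro: 2 ⇒ (c0=31/4, c1=4, c2=2)
macro 6: S0 reads c1=4 → after 1×micro: 63/8; S1 reads c1=4 → after 1×micro: 4; S2 reads c0=63/8 → after 2×micro: 2 ⇒ (c0=63/8, c1=4, c2=2)

c0 at macro-step 3 = 7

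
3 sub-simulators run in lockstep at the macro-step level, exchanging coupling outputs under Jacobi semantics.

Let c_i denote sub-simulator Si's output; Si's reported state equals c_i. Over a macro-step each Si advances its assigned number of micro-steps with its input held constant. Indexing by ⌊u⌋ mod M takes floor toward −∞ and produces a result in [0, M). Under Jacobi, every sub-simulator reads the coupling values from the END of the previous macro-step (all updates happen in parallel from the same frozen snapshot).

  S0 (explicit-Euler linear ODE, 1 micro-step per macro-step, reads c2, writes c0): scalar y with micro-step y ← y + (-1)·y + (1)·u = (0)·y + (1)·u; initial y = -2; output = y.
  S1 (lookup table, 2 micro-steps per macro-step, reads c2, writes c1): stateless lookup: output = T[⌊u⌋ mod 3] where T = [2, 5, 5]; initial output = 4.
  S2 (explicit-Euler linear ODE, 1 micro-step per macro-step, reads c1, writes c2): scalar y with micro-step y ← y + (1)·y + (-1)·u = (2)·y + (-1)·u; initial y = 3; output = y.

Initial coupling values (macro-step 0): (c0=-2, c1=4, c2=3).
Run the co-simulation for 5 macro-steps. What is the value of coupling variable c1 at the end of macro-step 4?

macro 1: S0 reads c2=3 → after 1×micro: 3; S1 reads c2=3 → after 2×micro: 2; S2 reads c1=4 → after 1×micro: 2 ⇒ (c0=3, c1=2, c2=2)
macro 2: S0 reads c2=2 → after 1×micro: 2; S1 reads c2=2 → after 2×micro: 5; S2 reads c1=2 → after 1×micro: 2 ⇒ (c0=2, c1=5, c2=2)
macro 3: S0 reads c2=2 → after 1×micro: 2; S1 reads c2=2 → after 2×micro: 5; S2 reads c1=5 → after 1×micro: -1 ⇒ (c0=2, c1=5, c2=-1)
macro 4: S0 reads c2=-1 → after 1×micro: -1; S1 reads c2=-1 → after 2×micro: 5; S2 reads c1=5 → after 1×micro: -7 ⇒ (c0=-1, c1=5, c2=-7)
macro 5: S0 reads c2=-7 → after 1×micro: -7; S1 reads c2=-7 → after 2×micro: 5; S2 reads c1=5 → after 1×micro: -19 ⇒ (c0=-7, c1=5, c2=-19)

c1 at macro-step 4 = 5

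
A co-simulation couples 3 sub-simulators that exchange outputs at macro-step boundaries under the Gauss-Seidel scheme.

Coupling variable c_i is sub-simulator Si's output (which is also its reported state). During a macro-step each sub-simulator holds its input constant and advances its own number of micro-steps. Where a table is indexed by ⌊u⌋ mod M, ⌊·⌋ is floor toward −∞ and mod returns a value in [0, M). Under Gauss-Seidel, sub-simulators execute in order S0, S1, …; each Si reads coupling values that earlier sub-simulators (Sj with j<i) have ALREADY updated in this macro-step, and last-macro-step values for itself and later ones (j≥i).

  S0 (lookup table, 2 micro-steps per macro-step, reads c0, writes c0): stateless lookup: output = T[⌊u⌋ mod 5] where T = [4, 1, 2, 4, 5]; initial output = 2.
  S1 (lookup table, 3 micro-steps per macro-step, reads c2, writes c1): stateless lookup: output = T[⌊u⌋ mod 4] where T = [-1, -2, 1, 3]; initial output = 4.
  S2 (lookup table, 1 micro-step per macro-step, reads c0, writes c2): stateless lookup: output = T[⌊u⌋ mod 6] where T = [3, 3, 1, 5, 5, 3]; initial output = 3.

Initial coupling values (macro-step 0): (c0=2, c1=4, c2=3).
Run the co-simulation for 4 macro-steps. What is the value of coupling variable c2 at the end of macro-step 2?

c2 at macro-step 2 = 1

macro 1: S0 reads c0=2 → after 2×micro: 2; S1 reads c2=3 → after 3×micro: 3; S2 reads c0=2 → after 1×micro: 1 ⇒ (c0=2, c1=3, c2=1)
macro 2: S0 reads c0=2 → after 2×micro: 2; S1 reads c2=1 → after 3×micro: -2; S2 reads c0=2 → after 1×micro: 1 ⇒ (c0=2, c1=-2, c2=1)
macro 3: S0 reads c0=2 → after 2×micro: 2; S1 reads c2=1 → after 3×micro: -2; S2 reads c0=2 → after 1×micro: 1 ⇒ (c0=2, c1=-2, c2=1)
macro 4: S0 reads c0=2 → after 2×micro: 2; S1 reads c2=1 → after 3×micro: -2; S2 reads c0=2 → after 1×micro: 1 ⇒ (c0=2, c1=-2, c2=1)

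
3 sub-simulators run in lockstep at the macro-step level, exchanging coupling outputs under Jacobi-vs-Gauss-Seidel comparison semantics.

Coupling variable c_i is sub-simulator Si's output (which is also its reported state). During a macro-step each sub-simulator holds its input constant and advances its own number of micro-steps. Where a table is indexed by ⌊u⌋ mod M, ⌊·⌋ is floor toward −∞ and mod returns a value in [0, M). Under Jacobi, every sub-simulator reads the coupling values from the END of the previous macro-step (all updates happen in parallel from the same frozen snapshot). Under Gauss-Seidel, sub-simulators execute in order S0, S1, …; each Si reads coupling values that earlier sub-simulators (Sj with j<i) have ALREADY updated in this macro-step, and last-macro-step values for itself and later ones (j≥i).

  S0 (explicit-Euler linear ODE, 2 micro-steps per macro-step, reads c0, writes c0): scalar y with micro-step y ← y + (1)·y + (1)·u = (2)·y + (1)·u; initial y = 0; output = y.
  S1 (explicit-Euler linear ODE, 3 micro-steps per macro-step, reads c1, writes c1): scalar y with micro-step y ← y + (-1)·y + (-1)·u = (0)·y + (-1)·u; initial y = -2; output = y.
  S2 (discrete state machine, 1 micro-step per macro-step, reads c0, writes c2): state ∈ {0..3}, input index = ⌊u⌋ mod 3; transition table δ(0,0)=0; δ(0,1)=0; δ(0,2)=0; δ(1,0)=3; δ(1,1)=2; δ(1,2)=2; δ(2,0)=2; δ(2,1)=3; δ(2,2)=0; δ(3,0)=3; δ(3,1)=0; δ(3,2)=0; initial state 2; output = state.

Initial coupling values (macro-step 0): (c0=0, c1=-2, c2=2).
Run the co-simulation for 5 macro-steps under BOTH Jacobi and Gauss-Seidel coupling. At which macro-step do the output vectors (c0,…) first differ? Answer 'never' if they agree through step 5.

[Jacobi] macro 1: S0 reads c0=0 → after 2×micro: 0; S1 reads c1=-2 → after 3×micro: 2; S2 reads c0=0 → after 1×micro: 2 ⇒ (c0=0, c1=2, c2=2)
[Jacobi] macro 2: S0 reads c0=0 → after 2×micro: 0; S1 reads c1=2 → after 3×micro: -2; S2 reads c0=0 → after 1×micro: 2 ⇒ (c0=0, c1=-2, c2=2)
[Jacobi] macro 3: S0 reads c0=0 → after 2×micro: 0; S1 reads c1=-2 → after 3×micro: 2; S2 reads c0=0 → after 1×micro: 2 ⇒ (c0=0, c1=2, c2=2)
[Jacobi] macro 4: S0 reads c0=0 → after 2×micro: 0; S1 reads c1=2 → after 3×micro: -2; S2 reads c0=0 → after 1×micro: 2 ⇒ (c0=0, c1=-2, c2=2)
[Jacobi] macro 5: S0 reads c0=0 → after 2×micro: 0; S1 reads c1=-2 → after 3×micro: 2; S2 reads c0=0 → after 1×micro: 2 ⇒ (c0=0, c1=2, c2=2)
[Gauss-Seidel] macro 1: S0 reads c0=0 → after 2×micro: 0; S1 reads c1=-2 → after 3×micro: 2; S2 reads c0=0 → after 1×micro: 2 ⇒ (c0=0, c1=2, c2=2)
[Gauss-Seidel] macro 2: S0 reads c0=0 → after 2×micro: 0; S1 reads c1=2 → after 3×micro: -2; S2 reads c0=0 → after 1×micro: 2 ⇒ (c0=0, c1=-2, c2=2)
[Gauss-Seidel] macro 3: S0 reads c0=0 → after 2×micro: 0; S1 reads c1=-2 → after 3×micro: 2; S2 reads c0=0 → after 1×micro: 2 ⇒ (c0=0, c1=2, c2=2)
[Gauss-Seidel] macro 4: S0 reads c0=0 → after 2×micro: 0; S1 reads c1=2 → after 3×micro: -2; S2 reads c0=0 → after 1×micro: 2 ⇒ (c0=0, c1=-2, c2=2)
[Gauss-Seidel] macro 5: S0 reads c0=0 → after 2×micro: 0; S1 reads c1=-2 → after 3×micro: 2; S2 reads c0=0 → after 1×micro: 2 ⇒ (c0=0, c1=2, c2=2)

first divergence at macro-step: never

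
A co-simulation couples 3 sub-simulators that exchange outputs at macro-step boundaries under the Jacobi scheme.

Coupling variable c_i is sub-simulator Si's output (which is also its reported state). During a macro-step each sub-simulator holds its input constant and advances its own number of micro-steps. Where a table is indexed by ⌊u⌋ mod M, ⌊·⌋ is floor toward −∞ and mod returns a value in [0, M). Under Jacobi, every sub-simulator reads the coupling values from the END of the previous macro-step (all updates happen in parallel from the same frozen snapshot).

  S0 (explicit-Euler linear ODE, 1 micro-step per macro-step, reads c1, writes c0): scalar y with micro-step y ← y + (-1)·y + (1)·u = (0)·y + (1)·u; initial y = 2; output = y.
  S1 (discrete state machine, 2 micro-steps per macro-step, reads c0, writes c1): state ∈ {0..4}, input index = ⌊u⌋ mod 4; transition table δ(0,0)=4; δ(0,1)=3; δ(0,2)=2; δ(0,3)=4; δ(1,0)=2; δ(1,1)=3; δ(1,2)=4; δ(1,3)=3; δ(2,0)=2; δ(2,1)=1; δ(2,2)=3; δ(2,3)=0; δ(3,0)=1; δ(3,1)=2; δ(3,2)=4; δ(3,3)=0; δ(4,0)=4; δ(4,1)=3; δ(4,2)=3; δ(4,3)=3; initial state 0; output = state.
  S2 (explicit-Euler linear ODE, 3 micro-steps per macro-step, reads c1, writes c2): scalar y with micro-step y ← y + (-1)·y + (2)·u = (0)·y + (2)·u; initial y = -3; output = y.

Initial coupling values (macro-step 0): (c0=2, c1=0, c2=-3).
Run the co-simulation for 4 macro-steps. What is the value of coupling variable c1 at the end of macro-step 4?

macro 1: S0 reads c1=0 → after 1×micro: 0; S1 reads c0=2 → after 2×micro: 3; S2 reads c1=0 → after 3×micro: 0 ⇒ (c0=0, c1=3, c2=0)
macro 2: S0 reads c1=3 → after 1×micro: 3; S1 reads c0=0 → after 2×micro: 2; S2 reads c1=3 → after 3×micro: 6 ⇒ (c0=3, c1=2, c2=6)
macro 3: S0 reads c1=2 → after 1×micro: 2; S1 reads c0=3 → after 2×micro: 4; S2 reads c1=2 → after 3×micro: 4 ⇒ (c0=2, c1=4, c2=4)
macro 4: S0 reads c1=4 → after 1×micro: 4; S1 reads c0=2 → after 2×micro: 4; S2 reads c1=4 → after 3×micro: 8 ⇒ (c0=4, c1=4, c2=8)

c1 at macro-step 4 = 4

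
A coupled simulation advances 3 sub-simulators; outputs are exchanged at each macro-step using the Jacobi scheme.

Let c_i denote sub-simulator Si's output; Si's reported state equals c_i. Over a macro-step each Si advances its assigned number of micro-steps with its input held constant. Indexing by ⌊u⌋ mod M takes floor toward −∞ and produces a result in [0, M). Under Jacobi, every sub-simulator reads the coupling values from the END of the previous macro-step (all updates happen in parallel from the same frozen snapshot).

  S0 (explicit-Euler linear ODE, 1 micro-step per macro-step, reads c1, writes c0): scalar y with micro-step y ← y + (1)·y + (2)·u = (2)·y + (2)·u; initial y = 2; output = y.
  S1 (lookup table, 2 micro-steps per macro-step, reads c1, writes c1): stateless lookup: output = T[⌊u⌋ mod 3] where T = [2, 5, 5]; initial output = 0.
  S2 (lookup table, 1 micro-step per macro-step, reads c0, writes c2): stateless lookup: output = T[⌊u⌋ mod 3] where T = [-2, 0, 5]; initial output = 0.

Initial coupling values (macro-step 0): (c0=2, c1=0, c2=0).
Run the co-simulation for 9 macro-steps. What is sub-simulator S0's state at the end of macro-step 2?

S0 state at macro-step 2 = 12

macro 1: S0 reads c1=0 → after 1×micro: 4; S1 reads c1=0 → after 2×micro: 2; S2 reads c0=2 → after 1×micro: 5 ⇒ (c0=4, c1=2, c2=5)
macro 2: S0 reads c1=2 → after 1×micro: 12; S1 reads c1=2 → after 2×micro: 5; S2 reads c0=4 → after 1×micro: 0 ⇒ (c0=12, c1=5, c2=0)
macro 3: S0 reads c1=5 → after 1×micro: 34; S1 reads c1=5 → after 2×micro: 5; S2 reads c0=12 → after 1×micro: -2 ⇒ (c0=34, c1=5, c2=-2)
macro 4: S0 reads c1=5 → after 1×micro: 78; S1 reads c1=5 → after 2×micro: 5; S2 reads c0=34 → after 1×micro: 0 ⇒ (c0=78, c1=5, c2=0)
macro 5: S0 reads c1=5 → after 1×micro: 166; S1 reads c1=5 → after 2×micro: 5; S2 reads c0=78 → after 1×micro: -2 ⇒ (c0=166, c1=5, c2=-2)
macro 6: S0 reads c1=5 → after 1×micro: 342; S1 reads c1=5 → after 2×micro: 5; S2 reads c0=166 → after 1×micro: 0 ⇒ (c0=342, c1=5, c2=0)
macro 7: S0 reads c1=5 → after 1×micro: 694; S1 reads c1=5 → after 2×micro: 5; S2 reads c0=342 → after 1×micro: -2 ⇒ (c0=694, c1=5, c2=-2)
macro 8: S0 reads c1=5 → after 1×micro: 1398; S1 reads c1=5 → after 2×micro: 5; S2 reads c0=694 → after 1×micro: 0 ⇒ (c0=1398, c1=5, c2=0)
macro 9: S0 reads c1=5 → after 1×micro: 2806; S1 reads c1=5 → after 2×micro: 5; S2 reads c0=1398 → after 1×micro: -2 ⇒ (c0=2806, c1=5, c2=-2)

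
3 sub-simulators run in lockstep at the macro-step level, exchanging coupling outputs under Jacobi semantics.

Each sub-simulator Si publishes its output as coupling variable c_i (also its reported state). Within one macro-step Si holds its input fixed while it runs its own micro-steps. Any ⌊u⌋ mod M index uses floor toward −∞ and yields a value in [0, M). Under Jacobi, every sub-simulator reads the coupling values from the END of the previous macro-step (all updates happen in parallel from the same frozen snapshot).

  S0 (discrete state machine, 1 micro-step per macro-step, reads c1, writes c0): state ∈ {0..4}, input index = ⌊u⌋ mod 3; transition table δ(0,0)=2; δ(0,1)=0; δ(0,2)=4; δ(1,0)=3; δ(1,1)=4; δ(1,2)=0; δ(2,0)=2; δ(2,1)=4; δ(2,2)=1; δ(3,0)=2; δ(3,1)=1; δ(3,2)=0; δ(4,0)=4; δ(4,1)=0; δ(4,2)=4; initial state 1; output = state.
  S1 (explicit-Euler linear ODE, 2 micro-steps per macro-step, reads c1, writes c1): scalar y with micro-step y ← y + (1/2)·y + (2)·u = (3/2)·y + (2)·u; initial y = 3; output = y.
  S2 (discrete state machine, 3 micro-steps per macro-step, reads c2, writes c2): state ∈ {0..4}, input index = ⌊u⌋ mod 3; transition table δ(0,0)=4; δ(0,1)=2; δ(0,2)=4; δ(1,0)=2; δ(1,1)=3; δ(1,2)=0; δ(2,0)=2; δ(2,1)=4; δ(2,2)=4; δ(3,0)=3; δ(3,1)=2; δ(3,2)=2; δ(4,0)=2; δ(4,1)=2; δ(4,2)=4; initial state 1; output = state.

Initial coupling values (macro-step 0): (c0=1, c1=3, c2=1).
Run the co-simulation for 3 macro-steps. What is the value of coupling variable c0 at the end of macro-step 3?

macro 1: S0 reads c1=3 → after 1×micro: 3; S1 reads c1=3 → after 2×micro: 87/4; S2 reads c2=1 → after 3×micro: 4 ⇒ (c0=3, c1=87/4, c2=4)
macro 2: S0 reads c1=87/4 → after 1×micro: 2; S1 reads c1=87/4 → after 2×micro: 2523/16; S2 reads c2=4 → after 3×micro: 2 ⇒ (c0=2, c1=2523/16, c2=2)
macro 3: S0 reads c1=2523/16 → after 1×micro: 4; S1 reads c1=2523/16 → after 2×micro: 73167/64; S2 reads c2=2 → after 3×micro: 4 ⇒ (c0=4, c1=73167/64, c2=4)

c0 at macro-step 3 = 4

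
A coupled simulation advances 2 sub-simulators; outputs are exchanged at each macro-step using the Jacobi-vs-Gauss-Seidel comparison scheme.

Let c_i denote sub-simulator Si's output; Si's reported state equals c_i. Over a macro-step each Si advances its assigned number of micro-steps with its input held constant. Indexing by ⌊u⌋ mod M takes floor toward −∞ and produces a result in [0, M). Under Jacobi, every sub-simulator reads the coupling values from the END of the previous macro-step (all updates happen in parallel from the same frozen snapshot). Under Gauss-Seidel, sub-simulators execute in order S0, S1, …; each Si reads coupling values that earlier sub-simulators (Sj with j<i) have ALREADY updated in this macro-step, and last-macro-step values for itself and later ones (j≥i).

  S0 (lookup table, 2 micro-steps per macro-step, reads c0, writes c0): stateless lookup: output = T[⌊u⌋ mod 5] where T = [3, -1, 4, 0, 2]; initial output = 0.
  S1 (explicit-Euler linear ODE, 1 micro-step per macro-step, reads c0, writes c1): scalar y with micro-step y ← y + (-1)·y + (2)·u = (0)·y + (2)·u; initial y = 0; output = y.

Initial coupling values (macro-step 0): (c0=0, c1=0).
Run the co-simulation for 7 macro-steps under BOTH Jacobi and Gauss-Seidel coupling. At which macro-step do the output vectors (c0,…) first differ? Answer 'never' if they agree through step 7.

first divergence at macro-step: 1

[Jacobi] macro 1: S0 reads c0=0 → after 2×micro: 3; S1 reads c0=0 → after 1×micro: 0 ⇒ (c0=3, c1=0)
[Jacobi] macro 2: S0 reads c0=3 → after 2×micro: 0; S1 reads c0=3 → after 1×micro: 6 ⇒ (c0=0, c1=6)
[Jacobi] macro 3: S0 reads c0=0 → after 2×micro: 3; S1 reads c0=0 → after 1×micro: 0 ⇒ (c0=3, c1=0)
[Jacobi] macro 4: S0 reads c0=3 → after 2×micro: 0; S1 reads c0=3 → after 1×micro: 6 ⇒ (c0=0, c1=6)
[Jacobi] macro 5: S0 reads c0=0 → after 2×micro: 3; S1 reads c0=0 → after 1×micro: 0 ⇒ (c0=3, c1=0)
[Jacobi] macro 6: S0 reads c0=3 → after 2×micro: 0; S1 reads c0=3 → after 1×micro: 6 ⇒ (c0=0, c1=6)
[Jacobi] macro 7: S0 reads c0=0 → after 2×micro: 3; S1 reads c0=0 → after 1×micro: 0 ⇒ (c0=3, c1=0)
[Gauss-Seidel] macro 1: S0 reads c0=0 → after 2×micro: 3; S1 reads c0=3 → after 1×micro: 6 ⇒ (c0=3, c1=6)
[Gauss-Seidel] macro 2: S0 reads c0=3 → after 2×micro: 0; S1 reads c0=0 → after 1×micro: 0 ⇒ (c0=0, c1=0)
[Gauss-Seidel] macro 3: S0 reads c0=0 → after 2×micro: 3; S1 reads c0=3 → after 1×micro: 6 ⇒ (c0=3, c1=6)
[Gauss-Seidel] macro 4: S0 reads c0=3 → after 2×micro: 0; S1 reads c0=0 → after 1×micro: 0 ⇒ (c0=0, c1=0)
[Gauss-Seidel] macro 5: S0 reads c0=0 → after 2×micro: 3; S1 reads c0=3 → after 1×micro: 6 ⇒ (c0=3, c1=6)
[Gauss-Seidel] macro 6: S0 reads c0=3 → after 2×micro: 0; S1 reads c0=0 → after 1×micro: 0 ⇒ (c0=0, c1=0)
[Gauss-Seidel] macro 7: S0 reads c0=0 → after 2×micro: 3; S1 reads c0=3 → after 1×micro: 6 ⇒ (c0=3, c1=6)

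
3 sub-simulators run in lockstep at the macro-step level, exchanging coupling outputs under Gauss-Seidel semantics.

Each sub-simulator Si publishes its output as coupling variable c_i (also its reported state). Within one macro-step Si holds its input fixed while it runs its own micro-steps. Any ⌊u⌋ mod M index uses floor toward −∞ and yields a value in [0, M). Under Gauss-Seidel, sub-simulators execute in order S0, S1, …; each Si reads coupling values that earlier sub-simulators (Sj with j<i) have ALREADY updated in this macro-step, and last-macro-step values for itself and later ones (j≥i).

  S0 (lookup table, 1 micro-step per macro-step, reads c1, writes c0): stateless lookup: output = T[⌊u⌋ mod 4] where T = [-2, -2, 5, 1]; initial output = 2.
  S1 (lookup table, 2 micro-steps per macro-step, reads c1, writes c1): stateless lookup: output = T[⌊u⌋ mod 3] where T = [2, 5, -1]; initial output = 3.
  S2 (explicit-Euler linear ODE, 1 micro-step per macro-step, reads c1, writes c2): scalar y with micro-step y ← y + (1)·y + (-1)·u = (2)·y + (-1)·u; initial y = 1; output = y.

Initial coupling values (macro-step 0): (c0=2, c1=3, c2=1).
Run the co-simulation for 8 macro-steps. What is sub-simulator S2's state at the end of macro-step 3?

macro 1: S0 reads c1=3 → after 1×micro: 1; S1 reads c1=3 → after 2×micro: 2; S2 reads c1=2 → after 1×micro: 0 ⇒ (c0=1, c1=2, c2=0)
macro 2: S0 reads c1=2 → after 1×micro: 5; S1 reads c1=2 → after 2×micro: -1; S2 reads c1=-1 → after 1×micro: 1 ⇒ (c0=5, c1=-1, c2=1)
macro 3: S0 reads c1=-1 → after 1×micro: 1; S1 reads c1=-1 → after 2×micro: -1; S2 reads c1=-1 → after 1×micro: 3 ⇒ (c0=1, c1=-1, c2=3)
macro 4: S0 reads c1=-1 → after 1×micro: 1; S1 reads c1=-1 → after 2×micro: -1; S2 reads c1=-1 → after 1×micro: 7 ⇒ (c0=1, c1=-1, c2=7)
macro 5: S0 reads c1=-1 → after 1×micro: 1; S1 reads c1=-1 → after 2×micro: -1; S2 reads c1=-1 → after 1×micro: 15 ⇒ (c0=1, c1=-1, c2=15)
macro 6: S0 reads c1=-1 → after 1×micro: 1; S1 reads c1=-1 → after 2×micro: -1; S2 reads c1=-1 → after 1×micro: 31 ⇒ (c0=1, c1=-1, c2=31)
macro 7: S0 reads c1=-1 → after 1×micro: 1; S1 reads c1=-1 → after 2×micro: -1; S2 reads c1=-1 → after 1×micro: 63 ⇒ (c0=1, c1=-1, c2=63)
macro 8: S0 reads c1=-1 → after 1×micro: 1; S1 reads c1=-1 → after 2×micro: -1; S2 reads c1=-1 → after 1×micro: 127 ⇒ (c0=1, c1=-1, c2=127)

S2 state at macro-step 3 = 3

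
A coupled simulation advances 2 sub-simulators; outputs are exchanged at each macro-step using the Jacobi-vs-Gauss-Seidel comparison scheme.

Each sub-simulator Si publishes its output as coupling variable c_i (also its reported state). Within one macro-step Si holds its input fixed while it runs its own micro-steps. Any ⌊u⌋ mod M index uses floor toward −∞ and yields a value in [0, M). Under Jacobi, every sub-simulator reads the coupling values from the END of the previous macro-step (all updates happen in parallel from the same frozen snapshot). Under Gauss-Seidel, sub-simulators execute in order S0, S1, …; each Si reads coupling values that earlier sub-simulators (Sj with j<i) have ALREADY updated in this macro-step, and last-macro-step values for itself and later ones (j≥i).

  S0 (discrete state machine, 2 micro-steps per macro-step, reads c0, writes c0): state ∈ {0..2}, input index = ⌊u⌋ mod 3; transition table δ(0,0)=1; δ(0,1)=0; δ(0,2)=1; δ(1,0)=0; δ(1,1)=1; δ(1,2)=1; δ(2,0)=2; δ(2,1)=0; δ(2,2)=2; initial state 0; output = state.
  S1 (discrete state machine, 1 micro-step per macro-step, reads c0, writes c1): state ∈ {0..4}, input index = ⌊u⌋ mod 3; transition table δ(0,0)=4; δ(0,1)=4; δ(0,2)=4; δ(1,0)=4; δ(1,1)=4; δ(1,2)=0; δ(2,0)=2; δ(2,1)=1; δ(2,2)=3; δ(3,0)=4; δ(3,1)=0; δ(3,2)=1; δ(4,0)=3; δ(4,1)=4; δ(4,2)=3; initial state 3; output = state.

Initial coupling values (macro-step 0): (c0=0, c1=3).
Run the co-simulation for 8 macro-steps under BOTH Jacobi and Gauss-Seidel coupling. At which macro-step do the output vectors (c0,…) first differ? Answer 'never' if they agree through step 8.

[Jacobi] macro 1: S0 reads c0=0 → after 2×micro: 0; S1 reads c0=0 → after 1×micro: 4 ⇒ (c0=0, c1=4)
[Jacobi] macro 2: S0 reads c0=0 → after 2×micro: 0; S1 reads c0=0 → after 1×micro: 3 ⇒ (c0=0, c1=3)
[Jacobi] macro 3: S0 reads c0=0 → after 2×micro: 0; S1 reads c0=0 → after 1×micro: 4 ⇒ (c0=0, c1=4)
[Jacobi] macro 4: S0 reads c0=0 → after 2×micro: 0; S1 reads c0=0 → after 1×micro: 3 ⇒ (c0=0, c1=3)
[Jacobi] macro 5: S0 reads c0=0 → after 2×micro: 0; S1 reads c0=0 → after 1×micro: 4 ⇒ (c0=0, c1=4)
[Jacobi] macro 6: S0 reads c0=0 → after 2×micro: 0; S1 reads c0=0 → after 1×micro: 3 ⇒ (c0=0, c1=3)
[Jacobi] macro 7: S0 reads c0=0 → after 2×micro: 0; S1 reads c0=0 → after 1×micro: 4 ⇒ (c0=0, c1=4)
[Jacobi] macro 8: S0 reads c0=0 → after 2×micro: 0; S1 reads c0=0 → after 1×micro: 3 ⇒ (c0=0, c1=3)
[Gauss-Seidel] macro 1: S0 reads c0=0 → after 2×micro: 0; S1 reads c0=0 → after 1×micro: 4 ⇒ (c0=0, c1=4)
[Gauss-Seidel] macro 2: S0 reads c0=0 → after 2×micro: 0; S1 reads c0=0 → after 1×micro: 3 ⇒ (c0=0, c1=3)
[Gauss-Seidel] macro 3: S0 reads c0=0 → after 2×micro: 0; S1 reads c0=0 → after 1×micro: 4 ⇒ (c0=0, c1=4)
[Gauss-Seidel] macro 4: S0 reads c0=0 → after 2×micro: 0; S1 reads c0=0 → after 1×micro: 3 ⇒ (c0=0, c1=3)
[Gauss-Seidel] macro 5: S0 reads c0=0 → after 2×micro: 0; S1 reads c0=0 → after 1×micro: 4 ⇒ (c0=0, c1=4)
[Gauss-Seidel] macro 6: S0 reads c0=0 → after 2×micro: 0; S1 reads c0=0 → after 1×micro: 3 ⇒ (c0=0, c1=3)
[Gauss-Seidel] macro 7: S0 reads c0=0 → after 2×micro: 0; S1 reads c0=0 → after 1×micro: 4 ⇒ (c0=0, c1=4)
[Gauss-Seidel] macro 8: S0 reads c0=0 → after 2×micro: 0; S1 reads c0=0 → after 1×micro: 3 ⇒ (c0=0, c1=3)

first divergence at macro-step: never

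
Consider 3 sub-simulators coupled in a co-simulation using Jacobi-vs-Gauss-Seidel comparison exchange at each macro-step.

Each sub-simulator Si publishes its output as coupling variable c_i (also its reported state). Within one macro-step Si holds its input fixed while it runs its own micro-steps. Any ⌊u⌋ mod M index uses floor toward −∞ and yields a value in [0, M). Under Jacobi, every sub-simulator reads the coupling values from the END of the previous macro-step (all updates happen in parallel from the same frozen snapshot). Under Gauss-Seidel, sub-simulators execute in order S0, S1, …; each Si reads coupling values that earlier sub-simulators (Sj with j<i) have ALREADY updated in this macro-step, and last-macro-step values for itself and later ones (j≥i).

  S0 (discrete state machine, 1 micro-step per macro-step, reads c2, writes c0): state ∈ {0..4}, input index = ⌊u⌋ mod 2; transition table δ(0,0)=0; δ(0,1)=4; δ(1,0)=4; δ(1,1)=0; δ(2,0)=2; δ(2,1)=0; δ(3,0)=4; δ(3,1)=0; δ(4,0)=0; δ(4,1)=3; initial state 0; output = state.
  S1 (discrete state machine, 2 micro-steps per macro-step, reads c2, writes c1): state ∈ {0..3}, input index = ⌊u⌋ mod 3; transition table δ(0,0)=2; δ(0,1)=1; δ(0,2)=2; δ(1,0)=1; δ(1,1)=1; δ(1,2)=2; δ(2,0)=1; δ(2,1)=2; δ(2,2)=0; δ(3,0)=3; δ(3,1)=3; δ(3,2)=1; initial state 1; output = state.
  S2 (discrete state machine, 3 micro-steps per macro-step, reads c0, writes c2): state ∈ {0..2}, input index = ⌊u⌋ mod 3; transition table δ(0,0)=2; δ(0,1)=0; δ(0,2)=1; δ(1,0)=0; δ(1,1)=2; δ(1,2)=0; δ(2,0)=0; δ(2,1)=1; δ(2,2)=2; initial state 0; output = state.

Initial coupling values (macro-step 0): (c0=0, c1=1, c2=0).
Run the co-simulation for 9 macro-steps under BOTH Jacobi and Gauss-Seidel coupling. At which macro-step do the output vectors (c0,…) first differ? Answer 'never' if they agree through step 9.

first divergence at macro-step: never

[Jacobi] macro 1: S0 reads c2=0 → after 1×micro: 0; S1 reads c2=0 → after 2×micro: 1; S2 reads c0=0 → after 3×micro: 2 ⇒ (c0=0, c1=1, c2=2)
[Jacobi] macro 2: S0 reads c2=2 → after 1×micro: 0; S1 reads c2=2 → after 2×micro: 0; S2 reads c0=0 → after 3×micro: 0 ⇒ (c0=0, c1=0, c2=0)
[Jacobi] macro 3: S0 reads c2=0 → after 1×micro: 0; S1 reads c2=0 → after 2×micro: 1; S2 reads c0=0 → after 3×micro: 2 ⇒ (c0=0, c1=1, c2=2)
[Jacobi] macro 4: S0 reads c2=2 → after 1×micro: 0; S1 reads c2=2 → after 2×micro: 0; S2 reads c0=0 → after 3×micro: 0 ⇒ (c0=0, c1=0, c2=0)
[Jacobi] macro 5: S0 reads c2=0 → after 1×micro: 0; S1 reads c2=0 → after 2×micro: 1; S2 reads c0=0 → after 3×micro: 2 ⇒ (c0=0, c1=1, c2=2)
[Jacobi] macro 6: S0 reads c2=2 → after 1×micro: 0; S1 reads c2=2 → after 2×micro: 0; S2 reads c0=0 → after 3×micro: 0 ⇒ (c0=0, c1=0, c2=0)
[Jacobi] macro 7: S0 reads c2=0 → after 1×micro: 0; S1 reads c2=0 → after 2×micro: 1; S2 reads c0=0 → after 3×micro: 2 ⇒ (c0=0, c1=1, c2=2)
[Jacobi] macro 8: S0 reads c2=2 → after 1×micro: 0; S1 reads c2=2 → after 2×micro: 0; S2 reads c0=0 → after 3×micro: 0 ⇒ (c0=0, c1=0, c2=0)
[Jacobi] macro 9: S0 reads c2=0 → after 1×micro: 0; S1 reads c2=0 → after 2×micro: 1; S2 reads c0=0 → after 3×micro: 2 ⇒ (c0=0, c1=1, c2=2)
[Gauss-Seidel] macro 1: S0 reads c2=0 → after 1×micro: 0; S1 reads c2=0 → after 2×micro: 1; S2 reads c0=0 → after 3×micro: 2 ⇒ (c0=0, c1=1, c2=2)
[Gauss-Seidel] macro 2: S0 reads c2=2 → after 1×micro: 0; S1 reads c2=2 → after 2×micro: 0; S2 reads c0=0 → after 3×micro: 0 ⇒ (c0=0, c1=0, c2=0)
[Gauss-Seidel] macro 3: S0 reads c2=0 → after 1×micro: 0; S1 reads c2=0 → after 2×micro: 1; S2 reads c0=0 → after 3×micro: 2 ⇒ (c0=0, c1=1, c2=2)
[Gauss-Seidel] macro 4: S0 reads c2=2 → after 1×micro: 0; S1 reads c2=2 → after 2×micro: 0; S2 reads c0=0 → after 3×micro: 0 ⇒ (c0=0, c1=0, c2=0)
[Gauss-Seidel] macro 5: S0 reads c2=0 → after 1×micro: 0; S1 reads c2=0 → after 2×micro: 1; S2 reads c0=0 → after 3×micro: 2 ⇒ (c0=0, c1=1, c2=2)
[Gauss-Seidel] macro 6: S0 reads c2=2 → after 1×micro: 0; S1 reads c2=2 → after 2×micro: 0; S2 reads c0=0 → after 3×micro: 0 ⇒ (c0=0, c1=0, c2=0)
[Gauss-Seidel] macro 7: S0 reads c2=0 → after 1×micro: 0; S1 reads c2=0 → after 2×micro: 1; S2 reads c0=0 → after 3×micro: 2 ⇒ (c0=0, c1=1, c2=2)
[Gauss-Seidel] macro 8: S0 reads c2=2 → after 1×micro: 0; S1 reads c2=2 → after 2×micro: 0; S2 reads c0=0 → after 3×micro: 0 ⇒ (c0=0, c1=0, c2=0)
[Gauss-Seidel] macro 9: S0 reads c2=0 → after 1×micro: 0; S1 reads c2=0 → after 2×micro: 1; S2 reads c0=0 → after 3×micro: 2 ⇒ (c0=0, c1=1, c2=2)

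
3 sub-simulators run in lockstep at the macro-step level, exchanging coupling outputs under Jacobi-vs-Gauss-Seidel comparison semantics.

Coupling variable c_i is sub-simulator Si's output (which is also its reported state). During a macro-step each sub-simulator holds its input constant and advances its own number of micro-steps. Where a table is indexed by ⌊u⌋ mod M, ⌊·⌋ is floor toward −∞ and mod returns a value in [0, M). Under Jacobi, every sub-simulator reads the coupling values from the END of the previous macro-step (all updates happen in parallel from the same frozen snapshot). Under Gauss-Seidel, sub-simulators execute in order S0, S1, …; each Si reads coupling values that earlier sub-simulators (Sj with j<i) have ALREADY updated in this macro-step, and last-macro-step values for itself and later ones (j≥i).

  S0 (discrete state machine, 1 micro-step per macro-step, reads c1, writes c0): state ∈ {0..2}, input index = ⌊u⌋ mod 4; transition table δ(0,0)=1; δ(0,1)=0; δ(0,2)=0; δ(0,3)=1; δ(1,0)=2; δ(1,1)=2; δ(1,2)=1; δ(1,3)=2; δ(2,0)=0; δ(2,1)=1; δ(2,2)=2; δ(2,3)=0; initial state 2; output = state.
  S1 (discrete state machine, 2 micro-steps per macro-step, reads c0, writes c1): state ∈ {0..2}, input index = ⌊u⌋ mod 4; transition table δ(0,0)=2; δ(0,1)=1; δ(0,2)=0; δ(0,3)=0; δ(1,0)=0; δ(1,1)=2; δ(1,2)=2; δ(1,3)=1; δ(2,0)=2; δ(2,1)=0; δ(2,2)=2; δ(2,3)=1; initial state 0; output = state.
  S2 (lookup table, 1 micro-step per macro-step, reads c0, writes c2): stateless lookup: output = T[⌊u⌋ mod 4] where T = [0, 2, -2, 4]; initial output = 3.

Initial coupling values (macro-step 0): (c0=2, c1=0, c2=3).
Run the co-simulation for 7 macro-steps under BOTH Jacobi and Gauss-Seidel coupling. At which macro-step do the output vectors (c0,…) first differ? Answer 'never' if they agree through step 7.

first divergence at macro-step: 1

[Jacobi] macro 1: S0 reads c1=0 → after 1×micro: 0; S1 reads c0=2 → after 2×micro: 0; S2 reads c0=2 → after 1×micro: -2 ⇒ (c0=0, c1=0, c2=-2)
[Jacobi] macro 2: S0 reads c1=0 → after 1×micro: 1; S1 reads c0=0 → after 2×micro: 2; S2 reads c0=0 → after 1×micro: 0 ⇒ (c0=1, c1=2, c2=0)
[Jacobi] macro 3: S0 reads c1=2 → after 1×micro: 1; S1 reads c0=1 → after 2×micro: 1; S2 reads c0=1 → after 1×micro: 2 ⇒ (c0=1, c1=1, c2=2)
[Jacobi] macro 4: S0 reads c1=1 → after 1×micro: 2; S1 reads c0=1 → after 2×micro: 0; S2 reads c0=1 → after 1×micro: 2 ⇒ (c0=2, c1=0, c2=2)
[Jacobi] macro 5: S0 reads c1=0 → after 1×micro: 0; S1 reads c0=2 → after 2×micro: 0; S2 reads c0=2 → after 1×micro: -2 ⇒ (c0=0, c1=0, c2=-2)
[Jacobi] macro 6: S0 reads c1=0 → after 1×micro: 1; S1 reads c0=0 → after 2×micro: 2; S2 reads c0=0 → after 1×micro: 0 ⇒ (c0=1, c1=2, c2=0)
[Jacobi] macro 7: S0 reads c1=2 → after 1×micro: 1; S1 reads c0=1 → after 2×micro: 1; S2 reads c0=1 → after 1×micro: 2 ⇒ (c0=1, c1=1, c2=2)
[Gauss-Seidel] macro 1: S0 reads c1=0 → after 1×micro: 0; S1 reads c0=0 → after 2×micro: 2; S2 reads c0=0 → after 1×micro: 0 ⇒ (c0=0, c1=2, c2=0)
[Gauss-Seidel] macro 2: S0 reads c1=2 → after 1×micro: 0; S1 reads c0=0 → after 2×micro: 2; S2 reads c0=0 → after 1×micro: 0 ⇒ (c0=0, c1=2, c2=0)
[Gauss-Seidel] macro 3: S0 reads c1=2 → after 1×micro: 0; S1 reads c0=0 → after 2×micro: 2; S2 reads c0=0 → after 1×micro: 0 ⇒ (c0=0, c1=2, c2=0)
[Gauss-Seidel] macro 4: S0 reads c1=2 → after 1×micro: 0; S1 reads c0=0 → after 2×micro: 2; S2 reads c0=0 → after 1×micro: 0 ⇒ (c0=0, c1=2, c2=0)
[Gauss-Seidel] macro 5: S0 reads c1=2 → after 1×micro: 0; S1 reads c0=0 → after 2×micro: 2; S2 reads c0=0 → after 1×micro: 0 ⇒ (c0=0, c1=2, c2=0)
[Gauss-Seidel] macro 6: S0 reads c1=2 → after 1×micro: 0; S1 reads c0=0 → after 2×micro: 2; S2 reads c0=0 → after 1×micro: 0 ⇒ (c0=0, c1=2, c2=0)
[Gauss-Seidel] macro 7: S0 reads c1=2 → after 1×micro: 0; S1 reads c0=0 → after 2×micro: 2; S2 reads c0=0 → after 1×micro: 0 ⇒ (c0=0, c1=2, c2=0)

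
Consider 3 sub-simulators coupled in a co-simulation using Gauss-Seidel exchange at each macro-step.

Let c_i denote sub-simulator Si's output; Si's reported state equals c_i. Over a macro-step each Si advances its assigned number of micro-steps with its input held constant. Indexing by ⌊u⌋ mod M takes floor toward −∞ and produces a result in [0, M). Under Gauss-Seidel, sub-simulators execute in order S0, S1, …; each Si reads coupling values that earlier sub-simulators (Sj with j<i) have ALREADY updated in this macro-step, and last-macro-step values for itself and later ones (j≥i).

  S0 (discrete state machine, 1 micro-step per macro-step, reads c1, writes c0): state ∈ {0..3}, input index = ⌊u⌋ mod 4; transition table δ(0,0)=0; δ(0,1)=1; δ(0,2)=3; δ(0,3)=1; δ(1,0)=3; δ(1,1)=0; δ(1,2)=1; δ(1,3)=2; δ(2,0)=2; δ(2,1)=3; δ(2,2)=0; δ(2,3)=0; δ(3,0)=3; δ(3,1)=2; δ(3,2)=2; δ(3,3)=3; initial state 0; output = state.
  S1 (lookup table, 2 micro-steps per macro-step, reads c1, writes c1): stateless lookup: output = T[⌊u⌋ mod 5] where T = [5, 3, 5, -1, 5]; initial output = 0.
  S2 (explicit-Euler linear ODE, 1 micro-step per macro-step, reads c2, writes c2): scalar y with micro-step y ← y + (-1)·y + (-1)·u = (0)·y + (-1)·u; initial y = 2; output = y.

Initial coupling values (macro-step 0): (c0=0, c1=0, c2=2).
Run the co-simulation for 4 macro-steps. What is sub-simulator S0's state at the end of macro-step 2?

S0 state at macro-step 2 = 1

macro 1: S0 reads c1=0 → after 1×micro: 0; S1 reads c1=0 → after 2×micro: 5; S2 reads c2=2 → after 1×micro: -2 ⇒ (c0=0, c1=5, c2=-2)
macro 2: S0 reads c1=5 → after 1×micro: 1; S1 reads c1=5 → after 2×micro: 5; S2 reads c2=-2 → after 1×micro: 2 ⇒ (c0=1, c1=5, c2=2)
macro 3: S0 reads c1=5 → after 1×micro: 0; S1 reads c1=5 → after 2×micro: 5; S2 reads c2=2 → after 1×micro: -2 ⇒ (c0=0, c1=5, c2=-2)
macro 4: S0 reads c1=5 → after 1×micro: 1; S1 reads c1=5 → after 2×micro: 5; S2 reads c2=-2 → after 1×micro: 2 ⇒ (c0=1, c1=5, c2=2)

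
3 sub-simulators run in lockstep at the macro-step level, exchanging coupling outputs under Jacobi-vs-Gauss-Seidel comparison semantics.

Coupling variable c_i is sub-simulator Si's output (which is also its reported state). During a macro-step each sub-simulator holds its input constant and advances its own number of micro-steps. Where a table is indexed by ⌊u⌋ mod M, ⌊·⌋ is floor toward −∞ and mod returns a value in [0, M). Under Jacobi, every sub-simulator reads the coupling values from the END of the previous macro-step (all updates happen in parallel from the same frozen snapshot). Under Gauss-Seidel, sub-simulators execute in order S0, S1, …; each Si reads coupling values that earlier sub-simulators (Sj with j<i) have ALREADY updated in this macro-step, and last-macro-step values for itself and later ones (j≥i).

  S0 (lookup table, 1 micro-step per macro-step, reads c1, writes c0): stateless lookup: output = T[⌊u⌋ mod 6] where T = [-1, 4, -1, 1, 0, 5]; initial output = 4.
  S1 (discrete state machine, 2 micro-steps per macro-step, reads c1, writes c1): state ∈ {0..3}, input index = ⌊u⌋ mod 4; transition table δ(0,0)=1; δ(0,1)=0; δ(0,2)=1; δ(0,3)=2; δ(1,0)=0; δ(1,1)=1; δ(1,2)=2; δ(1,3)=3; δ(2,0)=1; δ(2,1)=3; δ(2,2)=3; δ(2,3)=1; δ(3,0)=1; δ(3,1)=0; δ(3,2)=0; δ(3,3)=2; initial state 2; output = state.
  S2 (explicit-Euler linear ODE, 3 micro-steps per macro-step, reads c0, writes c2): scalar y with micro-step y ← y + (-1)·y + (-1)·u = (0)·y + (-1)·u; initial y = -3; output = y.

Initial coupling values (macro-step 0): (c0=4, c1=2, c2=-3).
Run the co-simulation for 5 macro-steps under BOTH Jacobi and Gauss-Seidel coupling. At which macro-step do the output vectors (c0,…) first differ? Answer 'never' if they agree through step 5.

[Jacobi] macro 1: S0 reads c1=2 → after 1×micro: -1; S1 reads c1=2 → after 2×micro: 0; S2 reads c0=4 → after 3×micro: -4 ⇒ (c0=-1, c1=0, c2=-4)
[Jacobi] macro 2: S0 reads c1=0 → after 1×micro: -1; S1 reads c1=0 → after 2×micro: 0; S2 reads c0=-1 → after 3×micro: 1 ⇒ (c0=-1, c1=0, c2=1)
[Jacobi] macro 3: S0 reads c1=0 → after 1×micro: -1; S1 reads c1=0 → after 2×micro: 0; S2 reads c0=-1 → after 3×micro: 1 ⇒ (c0=-1, c1=0, c2=1)
[Jacobi] macro 4: S0 reads c1=0 → after 1×micro: -1; S1 reads c1=0 → after 2×micro: 0; S2 reads c0=-1 → after 3×micro: 1 ⇒ (c0=-1, c1=0, c2=1)
[Jacobi] macro 5: S0 reads c1=0 → after 1×micro: -1; S1 reads c1=0 → after 2×micro: 0; S2 reads c0=-1 → after 3×micro: 1 ⇒ (c0=-1, c1=0, c2=1)
[Gauss-Seidel] macro 1: S0 reads c1=2 → after 1×micro: -1; S1 reads c1=2 → after 2×micro: 0; S2 reads c0=-1 → after 3×micro: 1 ⇒ (c0=-1, c1=0, c2=1)
[Gauss-Seidel] macro 2: S0 reads c1=0 → after 1×micro: -1; S1 reads c1=0 → after 2×micro: 0; S2 reads c0=-1 → after 3×micro: 1 ⇒ (c0=-1, c1=0, c2=1)
[Gauss-Seidel] macro 3: S0 reads c1=0 → after 1×micro: -1; S1 reads c1=0 → after 2×micro: 0; S2 reads c0=-1 → after 3×micro: 1 ⇒ (c0=-1, c1=0, c2=1)
[Gauss-Seidel] macro 4: S0 reads c1=0 → after 1×micro: -1; S1 reads c1=0 → after 2×micro: 0; S2 reads c0=-1 → after 3×micro: 1 ⇒ (c0=-1, c1=0, c2=1)
[Gauss-Seidel] macro 5: S0 reads c1=0 → after 1×micro: -1; S1 reads c1=0 → after 2×micro: 0; S2 reads c0=-1 → after 3×micro: 1 ⇒ (c0=-1, c1=0, c2=1)

first divergence at macro-step: 1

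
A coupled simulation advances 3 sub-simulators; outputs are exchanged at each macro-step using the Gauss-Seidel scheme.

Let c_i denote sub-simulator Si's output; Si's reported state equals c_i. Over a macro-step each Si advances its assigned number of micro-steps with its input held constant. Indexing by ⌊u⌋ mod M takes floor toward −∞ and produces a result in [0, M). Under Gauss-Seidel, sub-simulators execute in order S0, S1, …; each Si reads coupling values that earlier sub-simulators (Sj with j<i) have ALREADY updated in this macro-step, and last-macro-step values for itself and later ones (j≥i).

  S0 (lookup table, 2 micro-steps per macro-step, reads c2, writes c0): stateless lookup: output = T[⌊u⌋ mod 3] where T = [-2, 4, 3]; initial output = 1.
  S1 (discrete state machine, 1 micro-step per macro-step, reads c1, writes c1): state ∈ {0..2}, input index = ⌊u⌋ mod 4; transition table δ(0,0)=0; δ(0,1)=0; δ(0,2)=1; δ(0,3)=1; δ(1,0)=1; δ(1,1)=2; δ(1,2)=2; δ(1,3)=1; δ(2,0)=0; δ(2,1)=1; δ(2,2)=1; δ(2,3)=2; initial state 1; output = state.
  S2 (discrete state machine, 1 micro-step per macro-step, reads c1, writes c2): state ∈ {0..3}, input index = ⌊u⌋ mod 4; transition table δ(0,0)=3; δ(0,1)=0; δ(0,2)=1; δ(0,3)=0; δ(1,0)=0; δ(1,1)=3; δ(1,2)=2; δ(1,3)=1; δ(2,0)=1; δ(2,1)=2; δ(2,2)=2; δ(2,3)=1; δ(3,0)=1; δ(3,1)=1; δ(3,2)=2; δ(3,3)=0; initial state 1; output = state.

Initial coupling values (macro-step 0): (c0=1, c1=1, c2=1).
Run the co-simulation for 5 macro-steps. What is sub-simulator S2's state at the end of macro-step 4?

macro 1: S0 reads c2=1 → after 2×micro: 4; S1 reads c1=1 → after 1×micro: 2; S2 reads c1=2 → after 1×micro: 2 ⇒ (c0=4, c1=2, c2=2)
macro 2: S0 reads c2=2 → after 2×micro: 3; S1 reads c1=2 → after 1×micro: 1; S2 reads c1=1 → after 1×micro: 2 ⇒ (c0=3, c1=1, c2=2)
macro 3: S0 reads c2=2 → after 2×micro: 3; S1 reads c1=1 → after 1×micro: 2; S2 reads c1=2 → after 1×micro: 2 ⇒ (c0=3, c1=2, c2=2)
macro 4: S0 reads c2=2 → after 2×micro: 3; S1 reads c1=2 → after 1×micro: 1; S2 reads c1=1 → after 1×micro: 2 ⇒ (c0=3, c1=1, c2=2)
macro 5: S0 reads c2=2 → after 2×micro: 3; S1 reads c1=1 → after 1×micro: 2; S2 reads c1=2 → after 1×micro: 2 ⇒ (c0=3, c1=2, c2=2)

S2 state at macro-step 4 = 2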